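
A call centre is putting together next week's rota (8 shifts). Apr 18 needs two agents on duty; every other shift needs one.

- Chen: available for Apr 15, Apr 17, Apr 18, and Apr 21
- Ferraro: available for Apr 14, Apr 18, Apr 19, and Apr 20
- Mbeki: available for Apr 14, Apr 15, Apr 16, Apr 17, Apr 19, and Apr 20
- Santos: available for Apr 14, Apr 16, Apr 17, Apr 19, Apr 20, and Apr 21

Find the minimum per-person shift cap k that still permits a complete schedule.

With 4 agents and 9 worker-slots to fill, someone must work at least ⌈9/4⌉ = 3 shifts, so k ≥ 3.
k = 3 works: Apr 14→Ferraro, Apr 15→Chen, Apr 16→Mbeki, Apr 17→Mbeki, Apr 18→Chen+Ferraro, Apr 19→Ferraro, Apr 20→Mbeki, Apr 21→Chen.
Loads: Chen 3, Ferraro 3, Mbeki 3, Santos 0 — all ≤ 3.

3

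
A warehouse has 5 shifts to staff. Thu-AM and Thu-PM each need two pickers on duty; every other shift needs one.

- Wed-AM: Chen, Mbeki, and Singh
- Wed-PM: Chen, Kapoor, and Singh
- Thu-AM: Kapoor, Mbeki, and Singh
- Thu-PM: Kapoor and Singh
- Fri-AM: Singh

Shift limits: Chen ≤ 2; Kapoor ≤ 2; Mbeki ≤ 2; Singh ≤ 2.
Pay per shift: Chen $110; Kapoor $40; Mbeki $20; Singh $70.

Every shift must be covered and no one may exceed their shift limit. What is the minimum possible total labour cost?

$370

Thu-PM can only be covered by Kapoor and Singh, so that assignment is forced.
Fri-AM can only be covered by Singh, so that assignment is forced.
Picking the cheapest available picker for each shift independently would cost $300, but that ignores the shift limits.
An optimal schedule: Wed-AM→Mbeki, Wed-PM→Chen, Thu-AM→Mbeki+Kapoor, Thu-PM→Kapoor+Singh, Fri-AM→Singh.
Total: 20 + 110 + 20 + 40 + 40 + 70 + 70 = $370.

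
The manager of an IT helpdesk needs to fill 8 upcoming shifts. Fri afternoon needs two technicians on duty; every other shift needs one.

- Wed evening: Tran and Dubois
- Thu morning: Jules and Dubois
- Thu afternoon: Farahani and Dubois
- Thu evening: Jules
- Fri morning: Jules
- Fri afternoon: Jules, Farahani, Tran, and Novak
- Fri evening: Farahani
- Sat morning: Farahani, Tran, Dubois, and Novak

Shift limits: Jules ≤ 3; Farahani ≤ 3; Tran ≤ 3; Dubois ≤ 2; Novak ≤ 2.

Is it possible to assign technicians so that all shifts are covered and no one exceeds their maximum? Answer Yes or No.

Thu evening can only be covered by Jules, so that assignment is forced.
Fri morning can only be covered by Jules, so that assignment is forced.
Fri evening can only be covered by Farahani, so that assignment is forced.
One valid schedule: Wed evening→Tran, Thu morning→Jules, Thu afternoon→Farahani, Thu evening→Jules, Fri morning→Jules, Fri afternoon→Tran+Novak, Fri evening→Farahani, Sat morning→Farahani.
Loads: Jules 3/3, Farahani 3/3, Tran 2/3, Dubois 0/2, Novak 1/2 — all within limits.

Yes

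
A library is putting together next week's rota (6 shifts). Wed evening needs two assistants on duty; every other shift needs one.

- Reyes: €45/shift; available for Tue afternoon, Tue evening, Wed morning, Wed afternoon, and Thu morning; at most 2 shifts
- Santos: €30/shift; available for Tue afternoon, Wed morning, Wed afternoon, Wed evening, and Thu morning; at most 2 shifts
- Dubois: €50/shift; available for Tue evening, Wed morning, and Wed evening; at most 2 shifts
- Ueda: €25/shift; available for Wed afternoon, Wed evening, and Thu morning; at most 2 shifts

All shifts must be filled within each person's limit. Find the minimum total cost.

Picking the cheapest available assistant for each shift independently would cost €210, but that ignores the shift limits.
An optimal schedule: Tue afternoon→Reyes, Tue evening→Reyes, Wed morning→Santos, Wed afternoon→Santos, Wed evening→Dubois+Ueda, Thu morning→Ueda.
Total: 45 + 45 + 30 + 30 + 50 + 25 + 25 = €250.

€250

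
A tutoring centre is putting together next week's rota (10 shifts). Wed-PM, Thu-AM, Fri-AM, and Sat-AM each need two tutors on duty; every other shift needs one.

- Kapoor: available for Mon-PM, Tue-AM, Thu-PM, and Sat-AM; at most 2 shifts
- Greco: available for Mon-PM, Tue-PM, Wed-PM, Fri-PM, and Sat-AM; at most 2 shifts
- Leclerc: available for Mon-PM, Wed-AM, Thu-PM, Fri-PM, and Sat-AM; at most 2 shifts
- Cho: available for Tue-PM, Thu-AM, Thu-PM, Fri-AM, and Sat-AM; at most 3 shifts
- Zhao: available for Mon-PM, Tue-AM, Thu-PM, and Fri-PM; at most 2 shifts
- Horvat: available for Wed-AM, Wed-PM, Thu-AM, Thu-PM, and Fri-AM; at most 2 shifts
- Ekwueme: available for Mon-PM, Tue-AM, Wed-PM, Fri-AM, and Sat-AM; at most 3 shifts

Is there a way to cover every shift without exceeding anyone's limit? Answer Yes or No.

Yes

Thu-AM can only be covered by Cho and Horvat, so that assignment is forced.
One valid schedule: Mon-PM→Kapoor, Tue-AM→Kapoor, Tue-PM→Greco, Wed-AM→Leclerc, Wed-PM→Greco+Horvat, Thu-AM→Cho+Horvat, Thu-PM→Zhao, Fri-AM→Cho+Ekwueme, Fri-PM→Leclerc, Sat-AM→Cho+Ekwueme.
Loads: Kapoor 2/2, Greco 2/2, Leclerc 2/2, Cho 3/3, Zhao 1/2, Horvat 2/2, Ekwueme 2/3 — all within limits.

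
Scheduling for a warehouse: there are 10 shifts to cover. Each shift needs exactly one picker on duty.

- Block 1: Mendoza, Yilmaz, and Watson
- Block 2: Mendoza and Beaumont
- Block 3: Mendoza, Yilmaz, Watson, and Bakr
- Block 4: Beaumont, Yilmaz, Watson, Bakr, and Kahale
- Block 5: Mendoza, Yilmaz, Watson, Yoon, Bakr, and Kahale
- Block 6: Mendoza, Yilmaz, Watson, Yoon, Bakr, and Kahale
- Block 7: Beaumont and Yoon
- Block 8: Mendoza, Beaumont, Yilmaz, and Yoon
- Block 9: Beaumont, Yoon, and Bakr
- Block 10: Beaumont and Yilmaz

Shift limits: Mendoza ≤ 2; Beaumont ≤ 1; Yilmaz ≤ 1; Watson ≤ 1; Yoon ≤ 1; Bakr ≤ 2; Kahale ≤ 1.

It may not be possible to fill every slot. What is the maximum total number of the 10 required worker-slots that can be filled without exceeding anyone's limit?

Total capacity across all pickers is 2+1+1+1+1+2+1 = 9, and 10 slots are needed, so at most 9 can be filled.
An assignment achieving 9: Block 1→Mendoza, Block 2→Mendoza, Block 3→Watson, Block 4→Bakr, Block 5→Bakr, Block 6→Kahale, Block 7→Beaumont, Block 9→Yoon, Block 10→Yilmaz.
Loads: Mendoza 2/2, Beaumont 1/1, Yilmaz 1/1, Watson 1/1, Yoon 1/1, Bakr 2/2, Kahale 1/1.

9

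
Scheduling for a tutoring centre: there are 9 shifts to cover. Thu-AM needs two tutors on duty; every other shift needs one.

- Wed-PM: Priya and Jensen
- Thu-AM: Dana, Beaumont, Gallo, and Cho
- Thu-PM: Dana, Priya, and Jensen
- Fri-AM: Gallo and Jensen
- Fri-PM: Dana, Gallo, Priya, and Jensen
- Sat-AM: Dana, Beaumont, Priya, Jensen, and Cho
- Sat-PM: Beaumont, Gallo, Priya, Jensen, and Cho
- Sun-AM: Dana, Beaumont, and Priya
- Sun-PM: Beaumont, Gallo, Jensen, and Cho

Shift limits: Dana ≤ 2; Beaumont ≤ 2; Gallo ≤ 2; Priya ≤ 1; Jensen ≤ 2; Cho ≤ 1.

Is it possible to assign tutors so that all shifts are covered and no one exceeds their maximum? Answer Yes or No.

Yes

One valid schedule: Wed-PM→Priya, Thu-AM→Beaumont+Cho, Thu-PM→Dana, Fri-AM→Gallo, Fri-PM→Gallo, Sat-AM→Jensen, Sat-PM→Jensen, Sun-AM→Dana, Sun-PM→Beaumont.
Loads: Dana 2/2, Beaumont 2/2, Gallo 2/2, Priya 1/1, Jensen 2/2, Cho 1/1 — all within limits.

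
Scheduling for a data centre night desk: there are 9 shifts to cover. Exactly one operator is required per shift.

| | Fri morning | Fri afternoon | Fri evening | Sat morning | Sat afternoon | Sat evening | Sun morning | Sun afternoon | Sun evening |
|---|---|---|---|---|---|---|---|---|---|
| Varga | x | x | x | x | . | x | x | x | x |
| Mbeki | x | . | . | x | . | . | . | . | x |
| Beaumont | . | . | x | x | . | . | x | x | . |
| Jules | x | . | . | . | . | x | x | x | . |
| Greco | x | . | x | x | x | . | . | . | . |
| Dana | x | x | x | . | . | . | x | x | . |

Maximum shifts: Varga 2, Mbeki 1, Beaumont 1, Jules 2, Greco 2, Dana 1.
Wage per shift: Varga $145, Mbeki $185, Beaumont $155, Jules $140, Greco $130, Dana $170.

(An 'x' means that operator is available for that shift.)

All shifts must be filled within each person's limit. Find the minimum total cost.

Sat afternoon can only be covered by Greco, so that assignment is forced.
Picking the cheapest available operator for each shift independently would cost $1230, but that ignores the shift limits.
An optimal schedule: Fri morning→Dana, Fri afternoon→Varga, Fri evening→Beaumont, Sat morning→Greco, Sat afternoon→Greco, Sat evening→Varga, Sun morning→Jules, Sun afternoon→Jules, Sun evening→Mbeki.
Total: 170 + 145 + 155 + 130 + 130 + 145 + 140 + 140 + 185 = $1340.

$1340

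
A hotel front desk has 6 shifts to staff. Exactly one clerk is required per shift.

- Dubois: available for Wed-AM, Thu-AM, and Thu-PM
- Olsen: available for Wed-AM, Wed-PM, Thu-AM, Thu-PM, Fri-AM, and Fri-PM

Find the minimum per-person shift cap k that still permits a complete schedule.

With 2 clerks and 6 worker-slots to fill, someone must work at least ⌈6/2⌉ = 3 shifts, so k ≥ 3.
k = 3 works: Wed-AM→Dubois, Wed-PM→Olsen, Thu-AM→Dubois, Thu-PM→Dubois, Fri-AM→Olsen, Fri-PM→Olsen.
Loads: Dubois 3, Olsen 3 — all ≤ 3.

3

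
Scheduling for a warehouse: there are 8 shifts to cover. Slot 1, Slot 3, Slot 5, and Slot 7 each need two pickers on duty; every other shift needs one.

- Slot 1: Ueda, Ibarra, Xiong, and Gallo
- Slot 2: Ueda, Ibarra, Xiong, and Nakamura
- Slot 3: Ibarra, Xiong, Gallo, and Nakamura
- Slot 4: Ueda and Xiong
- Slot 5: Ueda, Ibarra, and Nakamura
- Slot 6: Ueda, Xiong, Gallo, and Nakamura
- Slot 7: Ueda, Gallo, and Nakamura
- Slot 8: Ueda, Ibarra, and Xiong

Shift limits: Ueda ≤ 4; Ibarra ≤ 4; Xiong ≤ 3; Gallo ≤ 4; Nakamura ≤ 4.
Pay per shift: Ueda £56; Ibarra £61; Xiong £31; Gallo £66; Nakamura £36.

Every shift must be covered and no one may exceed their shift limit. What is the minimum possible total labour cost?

Picking the cheapest available picker for each shift independently would cost £462, but that ignores the shift limits.
An optimal schedule: Slot 1→Xiong+Ueda, Slot 2→Nakamura, Slot 3→Nakamura+Ibarra, Slot 4→Xiong, Slot 5→Nakamura+Ueda, Slot 6→Ueda, Slot 7→Nakamura+Ueda, Slot 8→Xiong.
Total: 31 + 56 + 36 + 36 + 61 + 31 + 36 + 56 + 56 + 36 + 56 + 31 = £522.

£522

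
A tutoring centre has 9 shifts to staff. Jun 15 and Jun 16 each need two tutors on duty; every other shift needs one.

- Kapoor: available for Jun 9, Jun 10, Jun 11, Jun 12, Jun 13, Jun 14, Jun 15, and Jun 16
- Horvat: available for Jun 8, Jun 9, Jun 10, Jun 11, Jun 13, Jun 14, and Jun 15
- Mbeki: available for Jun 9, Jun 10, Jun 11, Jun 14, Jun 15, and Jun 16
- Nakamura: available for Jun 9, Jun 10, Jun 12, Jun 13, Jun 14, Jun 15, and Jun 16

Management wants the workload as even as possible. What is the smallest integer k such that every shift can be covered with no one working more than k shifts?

3

With 4 tutors and 11 worker-slots to fill, someone must work at least ⌈11/4⌉ = 3 shifts, so k ≥ 3.
k = 3 works: Jun 8→Horvat, Jun 9→Horvat, Jun 10→Horvat, Jun 11→Kapoor, Jun 12→Kapoor, Jun 13→Kapoor, Jun 14→Mbeki, Jun 15→Mbeki+Nakamura, Jun 16→Mbeki+Nakamura.
Loads: Kapoor 3, Horvat 3, Mbeki 3, Nakamura 2 — all ≤ 3.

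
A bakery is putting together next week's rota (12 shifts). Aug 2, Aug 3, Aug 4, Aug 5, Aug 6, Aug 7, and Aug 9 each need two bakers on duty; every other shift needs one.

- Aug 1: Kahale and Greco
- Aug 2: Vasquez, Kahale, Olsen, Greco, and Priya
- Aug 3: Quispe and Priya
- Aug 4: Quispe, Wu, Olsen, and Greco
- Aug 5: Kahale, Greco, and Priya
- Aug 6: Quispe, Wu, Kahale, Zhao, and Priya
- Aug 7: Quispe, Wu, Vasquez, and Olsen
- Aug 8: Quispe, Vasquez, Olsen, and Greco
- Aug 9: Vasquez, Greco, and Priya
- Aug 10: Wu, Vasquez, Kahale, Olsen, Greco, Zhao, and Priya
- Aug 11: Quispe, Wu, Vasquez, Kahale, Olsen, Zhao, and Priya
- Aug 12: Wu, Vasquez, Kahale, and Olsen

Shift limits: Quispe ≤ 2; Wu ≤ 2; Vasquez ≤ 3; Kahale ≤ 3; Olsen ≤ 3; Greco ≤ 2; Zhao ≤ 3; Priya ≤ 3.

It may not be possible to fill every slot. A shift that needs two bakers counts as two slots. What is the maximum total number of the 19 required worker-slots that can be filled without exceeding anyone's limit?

Total capacity across all bakers is 2+2+3+3+3+2+3+3 = 21, and 19 slots are needed, so at most 19 can be filled.
An assignment achieving 19: Aug 1→Kahale, Aug 2→Olsen+Priya, Aug 3→Quispe+Priya, Aug 4→Quispe+Wu, Aug 5→Kahale+Greco, Aug 6→Zhao+Priya, Aug 7→Wu+Vasquez, Aug 8→Vasquez, Aug 9→Vasquez+Greco, Aug 10→Olsen, Aug 11→Olsen, Aug 12→Kahale.
Loads: Quispe 2/2, Wu 2/2, Vasquez 3/3, Kahale 3/3, Olsen 3/3, Greco 2/2, Zhao 1/3, Priya 3/3.

19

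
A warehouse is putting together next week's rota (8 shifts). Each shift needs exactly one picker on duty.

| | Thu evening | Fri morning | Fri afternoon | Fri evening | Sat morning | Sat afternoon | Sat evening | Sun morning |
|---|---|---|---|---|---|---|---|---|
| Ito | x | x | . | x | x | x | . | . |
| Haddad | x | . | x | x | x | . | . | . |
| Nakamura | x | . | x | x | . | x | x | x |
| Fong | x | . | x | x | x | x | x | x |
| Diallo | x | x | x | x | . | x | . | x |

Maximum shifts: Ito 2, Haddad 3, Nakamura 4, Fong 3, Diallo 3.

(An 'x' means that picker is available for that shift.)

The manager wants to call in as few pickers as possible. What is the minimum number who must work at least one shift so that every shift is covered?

8 slots to fill and no one can take more than 4, so at least ⌈8/4⌉ = 2 pickers are needed.
Any 2 pickers together have capacity at most 4+3 = 7 < 8 slots, so 2 can never suffice.
Ito, Haddad, and Nakamura alone can cover everything: Thu evening→Haddad, Fri morning→Ito, Fri afternoon→Haddad, Fri evening→Haddad, Sat morning→Ito, Sat afternoon→Nakamura, Sat evening→Nakamura, Sun morning→Nakamura.

3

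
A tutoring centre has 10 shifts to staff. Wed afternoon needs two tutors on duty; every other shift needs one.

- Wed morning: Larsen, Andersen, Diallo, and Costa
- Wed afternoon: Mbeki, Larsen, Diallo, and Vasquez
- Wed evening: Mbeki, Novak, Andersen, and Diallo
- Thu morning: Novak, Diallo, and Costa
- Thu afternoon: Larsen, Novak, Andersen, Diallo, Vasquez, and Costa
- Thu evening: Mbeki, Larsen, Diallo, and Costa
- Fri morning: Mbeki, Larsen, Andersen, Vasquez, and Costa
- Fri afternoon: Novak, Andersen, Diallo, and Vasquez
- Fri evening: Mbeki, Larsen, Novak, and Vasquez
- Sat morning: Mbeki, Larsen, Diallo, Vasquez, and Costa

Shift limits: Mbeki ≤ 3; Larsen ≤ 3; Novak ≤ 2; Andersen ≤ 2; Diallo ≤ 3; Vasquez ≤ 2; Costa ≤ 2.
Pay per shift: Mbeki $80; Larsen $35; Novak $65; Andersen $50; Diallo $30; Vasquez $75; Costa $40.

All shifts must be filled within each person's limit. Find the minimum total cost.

$440

Picking the cheapest available tutor for each shift independently would cost $345, but that ignores the shift limits.
An optimal schedule: Wed morning→Diallo, Wed afternoon→Diallo+Larsen, Wed evening→Andersen, Thu morning→Diallo, Thu afternoon→Novak, Thu evening→Larsen, Fri morning→Costa, Fri afternoon→Andersen, Fri evening→Larsen, Sat morning→Costa.
Total: 30 + 30 + 35 + 50 + 30 + 65 + 35 + 40 + 50 + 35 + 40 = $440.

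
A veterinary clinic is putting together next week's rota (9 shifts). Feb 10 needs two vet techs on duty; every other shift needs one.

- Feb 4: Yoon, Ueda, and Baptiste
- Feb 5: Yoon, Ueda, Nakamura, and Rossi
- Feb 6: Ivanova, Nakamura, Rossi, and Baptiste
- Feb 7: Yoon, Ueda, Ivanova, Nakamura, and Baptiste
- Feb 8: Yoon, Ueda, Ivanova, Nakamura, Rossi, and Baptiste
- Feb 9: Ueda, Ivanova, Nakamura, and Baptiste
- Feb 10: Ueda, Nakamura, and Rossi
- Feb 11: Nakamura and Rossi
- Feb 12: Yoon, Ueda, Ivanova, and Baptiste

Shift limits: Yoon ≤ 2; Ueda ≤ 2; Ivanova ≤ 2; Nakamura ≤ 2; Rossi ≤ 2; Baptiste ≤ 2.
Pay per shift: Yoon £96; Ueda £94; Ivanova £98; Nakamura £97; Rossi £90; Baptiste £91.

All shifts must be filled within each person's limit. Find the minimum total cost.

£936

Picking the cheapest available vet tech for each shift independently would cost £908, but that ignores the shift limits.
An optimal schedule: Feb 4→Baptiste, Feb 5→Ueda, Feb 6→Baptiste, Feb 7→Yoon, Feb 8→Nakamura, Feb 9→Nakamura, Feb 10→Rossi+Ueda, Feb 11→Rossi, Feb 12→Yoon.
Total: 91 + 94 + 91 + 96 + 97 + 97 + 90 + 94 + 90 + 96 = £936.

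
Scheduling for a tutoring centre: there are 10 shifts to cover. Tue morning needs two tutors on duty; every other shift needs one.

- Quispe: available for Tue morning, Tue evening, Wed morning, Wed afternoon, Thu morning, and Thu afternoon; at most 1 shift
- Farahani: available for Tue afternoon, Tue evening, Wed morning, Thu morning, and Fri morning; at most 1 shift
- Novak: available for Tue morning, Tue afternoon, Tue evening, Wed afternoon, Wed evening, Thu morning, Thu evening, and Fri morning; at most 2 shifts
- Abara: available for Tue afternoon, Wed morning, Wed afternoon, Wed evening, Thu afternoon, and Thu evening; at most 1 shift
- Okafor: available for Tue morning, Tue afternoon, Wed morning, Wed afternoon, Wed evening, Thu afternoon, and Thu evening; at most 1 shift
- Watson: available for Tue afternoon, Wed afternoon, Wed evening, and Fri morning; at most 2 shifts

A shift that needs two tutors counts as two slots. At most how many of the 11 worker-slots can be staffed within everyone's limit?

Total capacity across all tutors is 1+1+2+1+1+2 = 8, and 11 slots are needed, so at most 8 can be filled.
An assignment achieving 8: Tue morning→Quispe+Novak, Tue evening→Farahani, Wed evening→Watson, Thu morning→Novak, Thu afternoon→Abara, Thu evening→Okafor, Fri morning→Watson.
Loads: Quispe 1/1, Farahani 1/1, Novak 2/2, Abara 1/1, Okafor 1/1, Watson 2/2.

8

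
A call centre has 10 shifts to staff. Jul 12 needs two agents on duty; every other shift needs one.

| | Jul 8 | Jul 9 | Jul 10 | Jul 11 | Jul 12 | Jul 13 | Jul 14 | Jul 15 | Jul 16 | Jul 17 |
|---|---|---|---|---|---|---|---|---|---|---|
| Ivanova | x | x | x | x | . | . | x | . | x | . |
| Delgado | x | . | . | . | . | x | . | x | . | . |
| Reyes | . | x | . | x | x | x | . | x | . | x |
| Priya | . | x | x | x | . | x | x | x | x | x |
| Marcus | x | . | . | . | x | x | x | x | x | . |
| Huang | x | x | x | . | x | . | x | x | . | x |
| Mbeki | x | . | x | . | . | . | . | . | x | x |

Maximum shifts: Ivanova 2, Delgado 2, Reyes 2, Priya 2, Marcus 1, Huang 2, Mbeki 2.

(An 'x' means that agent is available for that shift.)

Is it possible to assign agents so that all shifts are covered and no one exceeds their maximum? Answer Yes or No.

One valid schedule: Jul 8→Delgado, Jul 9→Ivanova, Jul 10→Priya, Jul 11→Ivanova, Jul 12→Reyes+Marcus, Jul 13→Delgado, Jul 14→Priya, Jul 15→Huang, Jul 16→Mbeki, Jul 17→Reyes.
Loads: Ivanova 2/2, Delgado 2/2, Reyes 2/2, Priya 2/2, Marcus 1/1, Huang 1/2, Mbeki 1/2 — all within limits.

Yes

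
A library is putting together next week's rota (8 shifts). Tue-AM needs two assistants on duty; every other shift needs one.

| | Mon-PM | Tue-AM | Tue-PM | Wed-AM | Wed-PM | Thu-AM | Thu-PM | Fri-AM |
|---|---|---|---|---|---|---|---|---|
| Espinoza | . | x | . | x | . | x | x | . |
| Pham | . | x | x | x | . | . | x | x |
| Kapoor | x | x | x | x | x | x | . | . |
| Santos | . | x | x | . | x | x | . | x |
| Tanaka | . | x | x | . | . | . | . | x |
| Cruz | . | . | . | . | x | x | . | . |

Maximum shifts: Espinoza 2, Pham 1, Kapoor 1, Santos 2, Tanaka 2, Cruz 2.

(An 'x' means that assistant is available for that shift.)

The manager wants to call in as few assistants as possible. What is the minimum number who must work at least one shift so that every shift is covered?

9 slots to fill and no one can take more than 2, so at least ⌈9/2⌉ = 5 assistants are needed.
Espinoza, Kapoor, Santos, Tanaka, and Cruz alone can cover everything: Mon-PM→Kapoor, Tue-AM→Santos+Tanaka, Tue-PM→Tanaka, Wed-AM→Espinoza, Wed-PM→Cruz, Thu-AM→Cruz, Thu-PM→Espinoza, Fri-AM→Santos.

5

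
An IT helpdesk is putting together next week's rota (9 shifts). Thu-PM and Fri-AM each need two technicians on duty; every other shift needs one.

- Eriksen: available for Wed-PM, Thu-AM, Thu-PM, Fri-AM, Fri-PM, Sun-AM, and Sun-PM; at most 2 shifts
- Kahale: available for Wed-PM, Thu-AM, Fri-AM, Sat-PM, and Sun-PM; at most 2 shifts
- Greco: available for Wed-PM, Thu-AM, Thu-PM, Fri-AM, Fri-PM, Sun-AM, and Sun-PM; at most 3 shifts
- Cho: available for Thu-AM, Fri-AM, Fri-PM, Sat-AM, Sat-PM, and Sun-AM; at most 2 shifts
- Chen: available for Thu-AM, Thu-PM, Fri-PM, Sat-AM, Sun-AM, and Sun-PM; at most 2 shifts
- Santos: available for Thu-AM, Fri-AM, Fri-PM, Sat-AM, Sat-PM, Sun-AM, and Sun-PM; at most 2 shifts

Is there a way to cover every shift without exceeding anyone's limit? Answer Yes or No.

Yes

One valid schedule: Wed-PM→Eriksen, Thu-AM→Chen, Thu-PM→Eriksen+Greco, Fri-AM→Cho+Santos, Fri-PM→Greco, Sat-AM→Cho, Sat-PM→Kahale, Sun-AM→Greco, Sun-PM→Kahale.
Loads: Eriksen 2/2, Kahale 2/2, Greco 3/3, Cho 2/2, Chen 1/2, Santos 1/2 — all within limits.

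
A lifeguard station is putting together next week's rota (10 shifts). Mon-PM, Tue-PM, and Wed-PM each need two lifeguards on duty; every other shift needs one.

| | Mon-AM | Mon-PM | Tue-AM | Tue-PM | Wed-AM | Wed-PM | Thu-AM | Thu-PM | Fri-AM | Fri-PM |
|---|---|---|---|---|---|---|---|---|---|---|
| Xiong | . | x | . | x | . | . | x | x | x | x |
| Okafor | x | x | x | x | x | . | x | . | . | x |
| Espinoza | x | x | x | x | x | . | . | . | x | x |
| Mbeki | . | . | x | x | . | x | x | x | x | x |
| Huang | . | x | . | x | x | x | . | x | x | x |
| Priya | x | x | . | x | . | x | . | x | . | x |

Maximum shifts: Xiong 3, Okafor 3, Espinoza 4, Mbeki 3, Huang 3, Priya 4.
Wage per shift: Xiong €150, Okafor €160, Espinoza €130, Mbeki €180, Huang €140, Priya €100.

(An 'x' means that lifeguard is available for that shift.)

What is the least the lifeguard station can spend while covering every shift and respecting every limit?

€1640

Picking the cheapest available lifeguard for each shift independently would cost €1540, but that ignores the shift limits.
An optimal schedule: Mon-AM→Priya, Mon-PM→Espinoza+Huang, Tue-AM→Espinoza, Tue-PM→Huang+Xiong, Wed-AM→Espinoza, Wed-PM→Priya+Huang, Thu-AM→Xiong, Thu-PM→Priya, Fri-AM→Espinoza, Fri-PM→Priya.
Total: 100 + 130 + 140 + 130 + 140 + 150 + 130 + 100 + 140 + 150 + 100 + 130 + 100 = €1640.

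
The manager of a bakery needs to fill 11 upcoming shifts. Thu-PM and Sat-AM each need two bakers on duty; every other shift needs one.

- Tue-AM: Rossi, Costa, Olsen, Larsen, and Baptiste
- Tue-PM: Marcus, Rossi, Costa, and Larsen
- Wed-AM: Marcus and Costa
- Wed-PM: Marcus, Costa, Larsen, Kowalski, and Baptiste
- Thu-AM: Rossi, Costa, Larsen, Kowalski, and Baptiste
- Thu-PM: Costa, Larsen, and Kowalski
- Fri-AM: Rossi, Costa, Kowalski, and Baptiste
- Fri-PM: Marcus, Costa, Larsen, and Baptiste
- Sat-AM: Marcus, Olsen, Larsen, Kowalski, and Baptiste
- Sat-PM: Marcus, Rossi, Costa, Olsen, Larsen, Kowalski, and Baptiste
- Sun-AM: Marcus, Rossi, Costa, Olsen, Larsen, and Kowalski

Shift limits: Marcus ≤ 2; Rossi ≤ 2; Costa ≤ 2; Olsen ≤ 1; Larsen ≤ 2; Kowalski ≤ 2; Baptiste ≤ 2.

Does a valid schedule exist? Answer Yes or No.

Yes

One valid schedule: Tue-AM→Rossi, Tue-PM→Marcus, Wed-AM→Marcus, Wed-PM→Larsen, Thu-AM→Kowalski, Thu-PM→Costa+Larsen, Fri-AM→Rossi, Fri-PM→Costa, Sat-AM→Kowalski+Baptiste, Sat-PM→Baptiste, Sun-AM→Olsen.
Loads: Marcus 2/2, Rossi 2/2, Costa 2/2, Olsen 1/1, Larsen 2/2, Kowalski 2/2, Baptiste 2/2 — all within limits.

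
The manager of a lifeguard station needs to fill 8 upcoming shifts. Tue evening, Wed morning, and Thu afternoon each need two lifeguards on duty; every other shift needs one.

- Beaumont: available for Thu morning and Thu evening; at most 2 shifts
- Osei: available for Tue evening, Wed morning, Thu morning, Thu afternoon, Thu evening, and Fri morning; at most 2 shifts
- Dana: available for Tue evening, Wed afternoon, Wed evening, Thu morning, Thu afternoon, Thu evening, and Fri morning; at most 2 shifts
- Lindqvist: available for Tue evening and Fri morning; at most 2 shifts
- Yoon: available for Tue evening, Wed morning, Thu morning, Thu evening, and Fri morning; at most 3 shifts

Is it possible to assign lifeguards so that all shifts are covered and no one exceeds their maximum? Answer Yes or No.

Total capacity is 11 and 11 slots are needed, so capacity alone doesn't rule it out.
Shifts {Wed afternoon, Wed evening, Thu afternoon} need 4 worker-slots in total, but the lifeguards available for any of those shifts (Osei and Dana) can supply at most 3 among them. So no valid schedule exists.

No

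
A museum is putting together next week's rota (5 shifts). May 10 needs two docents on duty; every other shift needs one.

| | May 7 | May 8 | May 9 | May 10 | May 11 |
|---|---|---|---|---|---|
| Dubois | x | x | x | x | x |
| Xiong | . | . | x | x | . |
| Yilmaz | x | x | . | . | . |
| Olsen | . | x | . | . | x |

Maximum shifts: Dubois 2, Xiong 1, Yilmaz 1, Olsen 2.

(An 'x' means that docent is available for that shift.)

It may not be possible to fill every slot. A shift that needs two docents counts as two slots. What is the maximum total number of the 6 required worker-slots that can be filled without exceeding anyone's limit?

Total capacity across all docents is 2+1+1+2 = 6, and 6 slots are needed, so at most 6 can be filled.
An assignment achieving 6: May 7→Yilmaz, May 8→Olsen, May 9→Dubois, May 10→Dubois+Xiong, May 11→Olsen.
Loads: Dubois 2/2, Xiong 1/1, Yilmaz 1/1, Olsen 2/2.

6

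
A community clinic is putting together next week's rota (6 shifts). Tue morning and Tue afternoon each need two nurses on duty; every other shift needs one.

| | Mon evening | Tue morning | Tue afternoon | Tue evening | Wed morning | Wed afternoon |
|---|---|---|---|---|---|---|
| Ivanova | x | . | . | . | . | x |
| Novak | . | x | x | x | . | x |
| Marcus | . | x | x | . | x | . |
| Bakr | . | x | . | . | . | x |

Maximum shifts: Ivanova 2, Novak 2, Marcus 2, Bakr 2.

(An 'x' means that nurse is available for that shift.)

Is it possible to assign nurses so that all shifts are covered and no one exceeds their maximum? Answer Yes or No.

No

Total capacity is 8 and 8 slots are needed, so capacity alone doesn't rule it out.
Shifts {Tue morning, Tue afternoon, Tue evening, Wed morning} need 6 worker-slots in total, but the nurses available for any of those shifts (Novak, Marcus, and Bakr) can supply at most 5 among them. So no valid schedule exists.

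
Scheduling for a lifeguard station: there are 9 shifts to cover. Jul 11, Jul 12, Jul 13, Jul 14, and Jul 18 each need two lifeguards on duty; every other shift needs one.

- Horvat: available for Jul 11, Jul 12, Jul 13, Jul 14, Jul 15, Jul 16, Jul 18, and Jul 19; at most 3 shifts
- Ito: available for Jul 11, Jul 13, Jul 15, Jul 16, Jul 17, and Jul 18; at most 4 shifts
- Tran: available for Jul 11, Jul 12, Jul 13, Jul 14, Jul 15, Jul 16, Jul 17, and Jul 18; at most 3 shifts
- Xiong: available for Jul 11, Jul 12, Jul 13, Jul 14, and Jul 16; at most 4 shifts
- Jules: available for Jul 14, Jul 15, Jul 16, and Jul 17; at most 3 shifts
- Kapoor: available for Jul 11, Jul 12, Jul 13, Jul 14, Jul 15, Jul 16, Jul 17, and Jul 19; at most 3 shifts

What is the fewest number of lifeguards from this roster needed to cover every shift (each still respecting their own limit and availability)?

4

14 slots to fill and no one can take more than 4, so at least ⌈14/4⌉ = 4 lifeguards are needed.
Horvat, Ito, Tran, and Xiong alone can cover everything: Jul 11→Ito+Xiong, Jul 12→Horvat+Tran, Jul 13→Tran+Xiong, Jul 14→Horvat+Xiong, Jul 15→Ito, Jul 16→Xiong, Jul 17→Ito, Jul 18→Ito+Tran, Jul 19→Horvat.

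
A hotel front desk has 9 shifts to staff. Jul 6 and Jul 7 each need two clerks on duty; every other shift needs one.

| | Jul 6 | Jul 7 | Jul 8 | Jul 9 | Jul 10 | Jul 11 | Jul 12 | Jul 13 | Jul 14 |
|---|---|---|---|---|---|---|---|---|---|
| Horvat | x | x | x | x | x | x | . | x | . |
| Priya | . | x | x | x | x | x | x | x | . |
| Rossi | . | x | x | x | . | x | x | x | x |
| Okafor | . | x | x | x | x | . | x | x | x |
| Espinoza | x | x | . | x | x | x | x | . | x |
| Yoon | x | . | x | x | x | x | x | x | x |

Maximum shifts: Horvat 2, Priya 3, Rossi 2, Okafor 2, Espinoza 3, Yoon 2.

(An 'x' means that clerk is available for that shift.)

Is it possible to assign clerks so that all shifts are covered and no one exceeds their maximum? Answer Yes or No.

Yes

One valid schedule: Jul 6→Horvat+Espinoza, Jul 7→Okafor+Espinoza, Jul 8→Horvat, Jul 9→Okafor, Jul 10→Priya, Jul 11→Priya, Jul 12→Priya, Jul 13→Rossi, Jul 14→Rossi.
Loads: Horvat 2/2, Priya 3/3, Rossi 2/2, Okafor 2/2, Espinoza 2/3, Yoon 0/2 — all within limits.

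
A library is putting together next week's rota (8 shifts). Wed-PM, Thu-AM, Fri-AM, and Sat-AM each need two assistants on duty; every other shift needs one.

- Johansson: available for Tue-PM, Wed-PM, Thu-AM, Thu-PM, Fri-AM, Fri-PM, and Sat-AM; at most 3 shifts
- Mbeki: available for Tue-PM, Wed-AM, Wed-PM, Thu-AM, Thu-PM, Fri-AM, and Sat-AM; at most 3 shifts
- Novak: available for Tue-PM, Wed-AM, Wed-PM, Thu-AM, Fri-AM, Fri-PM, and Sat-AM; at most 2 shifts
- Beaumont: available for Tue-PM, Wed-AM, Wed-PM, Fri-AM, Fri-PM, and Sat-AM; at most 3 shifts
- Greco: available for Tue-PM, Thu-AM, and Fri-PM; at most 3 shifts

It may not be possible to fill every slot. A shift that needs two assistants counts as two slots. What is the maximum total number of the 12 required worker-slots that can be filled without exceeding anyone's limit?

Total capacity across all assistants is 3+3+2+3+3 = 14, and 12 slots are needed, so at most 12 can be filled.
An assignment achieving 12: Tue-PM→Greco, Wed-AM→Mbeki, Wed-PM→Johansson+Mbeki, Thu-AM→Johansson+Mbeki, Thu-PM→Johansson, Fri-AM→Novak+Beaumont, Fri-PM→Beaumont, Sat-AM→Novak+Beaumont.
Loads: Johansson 3/3, Mbeki 3/3, Novak 2/2, Beaumont 3/3, Greco 1/3.

12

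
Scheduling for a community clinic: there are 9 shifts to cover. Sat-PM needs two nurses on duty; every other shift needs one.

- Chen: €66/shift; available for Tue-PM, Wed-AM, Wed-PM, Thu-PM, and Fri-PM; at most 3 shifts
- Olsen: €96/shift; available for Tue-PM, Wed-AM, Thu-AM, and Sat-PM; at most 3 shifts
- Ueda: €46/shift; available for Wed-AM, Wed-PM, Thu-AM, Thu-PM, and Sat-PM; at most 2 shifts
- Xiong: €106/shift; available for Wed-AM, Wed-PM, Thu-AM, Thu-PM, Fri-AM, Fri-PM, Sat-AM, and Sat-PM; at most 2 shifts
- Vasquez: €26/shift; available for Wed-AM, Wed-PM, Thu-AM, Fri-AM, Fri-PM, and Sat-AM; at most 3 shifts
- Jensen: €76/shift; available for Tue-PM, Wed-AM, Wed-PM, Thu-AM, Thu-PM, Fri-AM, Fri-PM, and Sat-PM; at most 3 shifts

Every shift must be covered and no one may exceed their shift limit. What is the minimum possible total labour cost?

€520

Picking the cheapest available nurse for each shift independently would cost €390, but that ignores the shift limits.
An optimal schedule: Tue-PM→Chen, Wed-AM→Chen, Wed-PM→Chen, Thu-AM→Jensen, Thu-PM→Ueda, Fri-AM→Vasquez, Fri-PM→Vasquez, Sat-AM→Vasquez, Sat-PM→Ueda+Jensen.
Total: 66 + 66 + 66 + 76 + 46 + 26 + 26 + 26 + 46 + 76 = €520.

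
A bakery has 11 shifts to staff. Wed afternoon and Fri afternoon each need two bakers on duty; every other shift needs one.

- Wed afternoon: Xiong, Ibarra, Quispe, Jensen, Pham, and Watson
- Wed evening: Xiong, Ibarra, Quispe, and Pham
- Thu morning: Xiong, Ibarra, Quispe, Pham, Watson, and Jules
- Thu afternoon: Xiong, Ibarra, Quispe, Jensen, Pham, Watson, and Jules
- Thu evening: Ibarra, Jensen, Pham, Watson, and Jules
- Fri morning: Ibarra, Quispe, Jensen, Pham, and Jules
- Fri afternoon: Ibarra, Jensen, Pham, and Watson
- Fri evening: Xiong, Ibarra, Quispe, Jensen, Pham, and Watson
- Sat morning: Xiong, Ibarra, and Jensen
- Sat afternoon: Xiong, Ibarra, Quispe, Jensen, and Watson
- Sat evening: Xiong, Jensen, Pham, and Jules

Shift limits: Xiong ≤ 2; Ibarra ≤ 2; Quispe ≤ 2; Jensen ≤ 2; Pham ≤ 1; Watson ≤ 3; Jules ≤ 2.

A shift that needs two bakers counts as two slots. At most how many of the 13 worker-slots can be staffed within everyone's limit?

13

Total capacity across all bakers is 2+2+2+2+1+3+2 = 14, and 13 slots are needed, so at most 13 can be filled.
An assignment achieving 13: Wed afternoon→Pham+Watson, Wed evening→Xiong, Thu morning→Watson, Thu afternoon→Jules, Thu evening→Ibarra, Fri morning→Quispe, Fri afternoon→Ibarra+Jensen, Fri evening→Watson, Sat morning→Xiong, Sat afternoon→Quispe, Sat evening→Jensen.
Loads: Xiong 2/2, Ibarra 2/2, Quispe 2/2, Jensen 2/2, Pham 1/1, Watson 3/3, Jules 1/2.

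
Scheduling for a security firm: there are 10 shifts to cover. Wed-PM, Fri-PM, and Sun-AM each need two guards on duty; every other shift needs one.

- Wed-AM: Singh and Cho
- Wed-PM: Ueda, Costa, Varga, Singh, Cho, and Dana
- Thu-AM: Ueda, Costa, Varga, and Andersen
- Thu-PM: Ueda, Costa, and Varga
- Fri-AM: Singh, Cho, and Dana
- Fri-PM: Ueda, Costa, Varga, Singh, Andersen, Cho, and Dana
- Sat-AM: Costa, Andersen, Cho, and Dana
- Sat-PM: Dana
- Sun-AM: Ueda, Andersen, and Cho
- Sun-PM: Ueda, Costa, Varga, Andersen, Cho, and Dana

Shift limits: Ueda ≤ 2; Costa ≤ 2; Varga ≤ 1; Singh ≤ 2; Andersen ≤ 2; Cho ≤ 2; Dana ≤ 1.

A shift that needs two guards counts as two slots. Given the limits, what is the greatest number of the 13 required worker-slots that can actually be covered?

Total capacity across all guards is 2+2+1+2+2+2+1 = 12, and 13 slots are needed, so at most 12 can be filled.
An assignment achieving 12: Wed-AM→Singh, Wed-PM→Varga+Cho, Thu-AM→Costa, Thu-PM→Ueda, Fri-AM→Singh, Fri-PM→Cho, Sat-AM→Costa, Sat-PM→Dana, Sun-AM→Ueda+Andersen, Sun-PM→Andersen.
Loads: Ueda 2/2, Costa 2/2, Varga 1/1, Singh 2/2, Andersen 2/2, Cho 2/2, Dana 1/1.

12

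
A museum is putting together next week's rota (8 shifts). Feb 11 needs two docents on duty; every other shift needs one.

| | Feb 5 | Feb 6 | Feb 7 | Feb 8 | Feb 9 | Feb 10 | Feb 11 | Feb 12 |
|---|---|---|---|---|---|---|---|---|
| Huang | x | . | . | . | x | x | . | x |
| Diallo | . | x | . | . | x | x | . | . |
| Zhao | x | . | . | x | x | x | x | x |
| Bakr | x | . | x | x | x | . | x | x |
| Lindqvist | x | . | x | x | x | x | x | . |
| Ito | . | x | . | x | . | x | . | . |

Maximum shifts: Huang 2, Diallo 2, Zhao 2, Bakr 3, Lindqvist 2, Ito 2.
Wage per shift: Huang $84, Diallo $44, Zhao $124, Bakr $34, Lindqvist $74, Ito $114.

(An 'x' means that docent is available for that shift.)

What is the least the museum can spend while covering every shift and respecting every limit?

$506

Picking the cheapest available docent for each shift independently would cost $366, but that ignores the shift limits.
An optimal schedule: Feb 5→Huang, Feb 6→Diallo, Feb 7→Bakr, Feb 8→Lindqvist, Feb 9→Diallo, Feb 10→Huang, Feb 11→Bakr+Lindqvist, Feb 12→Bakr.
Total: 84 + 44 + 34 + 74 + 44 + 84 + 34 + 74 + 34 = $506.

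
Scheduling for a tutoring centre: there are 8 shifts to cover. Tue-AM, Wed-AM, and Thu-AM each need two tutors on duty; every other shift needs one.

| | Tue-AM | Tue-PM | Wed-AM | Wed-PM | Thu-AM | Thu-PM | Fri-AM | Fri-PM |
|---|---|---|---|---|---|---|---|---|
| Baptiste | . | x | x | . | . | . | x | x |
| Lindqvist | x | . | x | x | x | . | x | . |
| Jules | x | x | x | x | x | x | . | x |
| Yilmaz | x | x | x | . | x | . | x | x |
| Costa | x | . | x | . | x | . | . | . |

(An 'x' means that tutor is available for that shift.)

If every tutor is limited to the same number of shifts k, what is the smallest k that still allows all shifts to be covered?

3

With 5 tutors and 11 worker-slots to fill, someone must work at least ⌈11/5⌉ = 3 shifts, so k ≥ 3.
k = 3 works: Tue-AM→Lindqvist+Jules, Tue-PM→Baptiste, Wed-AM→Yilmaz+Costa, Wed-PM→Lindqvist, Thu-AM→Lindqvist+Jules, Thu-PM→Jules, Fri-AM→Baptiste, Fri-PM→Baptiste.
Loads: Baptiste 3, Lindqvist 3, Jules 3, Yilmaz 1, Costa 1 — all ≤ 3.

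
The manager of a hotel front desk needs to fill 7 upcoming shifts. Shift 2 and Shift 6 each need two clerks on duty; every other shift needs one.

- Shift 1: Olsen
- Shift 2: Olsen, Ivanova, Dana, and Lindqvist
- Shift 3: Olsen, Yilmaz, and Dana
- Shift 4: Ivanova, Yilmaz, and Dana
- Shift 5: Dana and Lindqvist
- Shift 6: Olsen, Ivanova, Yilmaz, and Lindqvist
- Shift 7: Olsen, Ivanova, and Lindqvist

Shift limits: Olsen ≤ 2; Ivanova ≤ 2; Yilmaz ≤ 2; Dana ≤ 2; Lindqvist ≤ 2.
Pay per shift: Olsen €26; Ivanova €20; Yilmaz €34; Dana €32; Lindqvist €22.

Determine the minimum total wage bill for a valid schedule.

Shift 1 can only be covered by Olsen, so that assignment is forced.
Picking the cheapest available clerk for each shift independently would cost €198, but that ignores the shift limits.
An optimal schedule: Shift 1→Olsen, Shift 2→Dana+Lindqvist, Shift 3→Olsen, Shift 4→Ivanova, Shift 5→Dana, Shift 6→Yilmaz+Lindqvist, Shift 7→Ivanova.
Total: 26 + 32 + 22 + 26 + 20 + 32 + 34 + 22 + 20 = €234.

€234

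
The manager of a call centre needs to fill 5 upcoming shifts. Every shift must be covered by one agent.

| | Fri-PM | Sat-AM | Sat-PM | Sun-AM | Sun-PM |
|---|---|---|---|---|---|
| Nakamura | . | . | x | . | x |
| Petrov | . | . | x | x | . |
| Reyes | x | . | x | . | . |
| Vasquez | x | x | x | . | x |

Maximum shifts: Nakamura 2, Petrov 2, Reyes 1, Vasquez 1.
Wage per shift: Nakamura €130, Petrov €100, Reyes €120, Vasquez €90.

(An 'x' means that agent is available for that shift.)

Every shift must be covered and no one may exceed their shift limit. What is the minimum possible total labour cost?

€540

Sat-AM can only be covered by Vasquez, so that assignment is forced.
Sun-AM can only be covered by Petrov, so that assignment is forced.
Picking the cheapest available agent for each shift independently would cost €460, but that ignores the shift limits.
An optimal schedule: Fri-PM→Reyes, Sat-AM→Vasquez, Sat-PM→Petrov, Sun-AM→Petrov, Sun-PM→Nakamura.
Total: 120 + 90 + 100 + 100 + 130 = €540.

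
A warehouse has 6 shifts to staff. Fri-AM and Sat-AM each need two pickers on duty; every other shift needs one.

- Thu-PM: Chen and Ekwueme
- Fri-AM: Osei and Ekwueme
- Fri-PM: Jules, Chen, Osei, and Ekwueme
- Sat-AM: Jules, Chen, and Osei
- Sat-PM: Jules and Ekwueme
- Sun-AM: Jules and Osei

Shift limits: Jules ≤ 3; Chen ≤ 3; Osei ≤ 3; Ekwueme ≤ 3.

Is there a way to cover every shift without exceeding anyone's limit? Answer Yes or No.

Yes

Fri-AM can only be covered by Osei and Ekwueme, so that assignment is forced.
One valid schedule: Thu-PM→Chen, Fri-AM→Osei+Ekwueme, Fri-PM→Chen, Sat-AM→Jules+Chen, Sat-PM→Jules, Sun-AM→Jules.
Loads: Jules 3/3, Chen 3/3, Osei 1/3, Ekwueme 1/3 — all within limits.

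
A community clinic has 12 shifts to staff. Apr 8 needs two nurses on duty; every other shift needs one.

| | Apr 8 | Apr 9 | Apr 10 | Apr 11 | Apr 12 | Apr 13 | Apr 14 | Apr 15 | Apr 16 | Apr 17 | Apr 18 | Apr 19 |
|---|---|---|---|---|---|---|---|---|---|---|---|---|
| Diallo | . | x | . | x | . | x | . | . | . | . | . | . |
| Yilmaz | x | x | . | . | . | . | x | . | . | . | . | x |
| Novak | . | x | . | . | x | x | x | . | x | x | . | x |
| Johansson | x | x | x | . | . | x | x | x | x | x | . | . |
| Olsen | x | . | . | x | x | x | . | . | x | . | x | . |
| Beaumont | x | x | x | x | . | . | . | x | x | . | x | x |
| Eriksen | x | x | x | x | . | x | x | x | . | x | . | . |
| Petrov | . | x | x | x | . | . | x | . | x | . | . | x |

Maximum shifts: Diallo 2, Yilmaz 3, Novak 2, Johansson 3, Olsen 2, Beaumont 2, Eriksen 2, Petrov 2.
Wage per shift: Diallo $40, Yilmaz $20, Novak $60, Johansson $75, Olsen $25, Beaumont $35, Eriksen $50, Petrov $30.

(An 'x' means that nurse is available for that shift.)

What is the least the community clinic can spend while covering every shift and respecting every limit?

Picking the cheapest available nurse for each shift independently would cost $345, but that ignores the shift limits.
An optimal schedule: Apr 8→Yilmaz+Eriksen, Apr 9→Diallo, Apr 10→Petrov, Apr 11→Petrov, Apr 12→Olsen, Apr 13→Diallo, Apr 14→Yilmaz, Apr 15→Beaumont, Apr 16→Beaumont, Apr 17→Eriksen, Apr 18→Olsen, Apr 19→Yilmaz.
Total: 20 + 50 + 40 + 30 + 30 + 25 + 40 + 20 + 35 + 35 + 50 + 25 + 20 = $420.

$420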